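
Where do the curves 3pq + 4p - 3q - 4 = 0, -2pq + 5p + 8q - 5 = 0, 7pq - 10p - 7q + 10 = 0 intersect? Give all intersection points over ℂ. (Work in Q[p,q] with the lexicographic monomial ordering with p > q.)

Compute a lex Gröbner basis by Buchberger's algorithm.
f_1 = 3pq + 4p - 3q - 4, LT = pq.
f_2 = -2pq + 5p + 8q - 5, LT = pq.
f_3 = 7pq - 10p - 7q + 10, LT = pq.

S(f_1,f_2): lcm = pq. S = 23/6p + 3q - 23/6.
  reduce S modulo (f_1, f_2, f_3):
  remainder 23/6p + 3q - 23/6 ≠ 0; add h_4 = 23/6p + 3q - 23/6 to the basis.

S(f_1,f_3): lcm = pq. S = 58/21p - 58/21.
  reduce S modulo (f_1, f_2, f_3, h_4):
  remainder -348/161q ≠ 0; add h_5 = -348/161q to the basis.

The other S-polynomials (S(f_2,f_3), S(f_1,h_4), S(f_2,h_4), S(f_3,h_4), S(f_1,h_5), S(f_2,h_5), S(f_3,h_5), S(h_4,h_5)) all reduce to 0 modulo the current basis, so we have a Gröbner basis.
Inter-reduce: drop elements whose leading term is divisible by another's, tail-reduce, and make monic.
Reduced Gröbner basis: {p - 1, q}.

The lex basis is triangular: the last element involves only q. Solving q = 0 gives q ∈ {0}; substituting each value into the earlier elements determines the remaining variables.
  q = 0: the earlier basis element becomes p - 1 = 0, giving p = 1 — point (1, 0).

{(1, 0)}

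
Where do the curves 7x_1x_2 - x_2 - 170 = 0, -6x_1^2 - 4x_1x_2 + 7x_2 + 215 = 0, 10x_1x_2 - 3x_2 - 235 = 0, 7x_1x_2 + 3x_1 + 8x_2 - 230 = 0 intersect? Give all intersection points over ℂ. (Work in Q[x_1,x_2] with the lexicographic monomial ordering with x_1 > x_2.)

Compute a lex Gröbner basis by Buchberger's algorithm.
f_1 = 7x_1x_2 - x_2 - 170, LT = x_1x_2.
f_2 = -6x_1^2 - 4x_1x_2 + 7x_2 + 215, LT = x_1^2.
f_3 = 10x_1x_2 - 3x_2 - 235, LT = x_1x_2.
f_4 = 7x_1x_2 + 3x_1 + 8x_2 - 230, LT = x_1x_2.

S(f_1,f_2): lcm = x_1^2x_2. S = -2/3x_1x_2^2 - 1/7x_1x_2 - 170/7x_1 + 7/6x_2^2 + 215/6x_2.
  leading term x_1x_2^2: subtract (-2/21x_2)·f_1 from -2/3x_1x_2^2 - 1/7x_1x_2 - 170/7x_1 + 7/6x_2^2 + 215/6x_2 → -1/7x_1x_2 - 170/7x_1 + 15/14x_2^2 + 275/14x_2
  leading term x_1x_2: subtract (-1/49)·f_1 from -1/7x_1x_2 - 170/7x_1 + 15/14x_2^2 + 275/14x_2 → -170/7x_1 + 15/14x_2^2 + 1923/98x_2 - 170/49
  leading term x_1: no divisor's leading term divides it; move -170/7x_1 to the remainder.
  leading term x_2^2: no divisor's leading term divides it; move 15/14x_2^2 to the remainder.
  leading term x_2: no divisor's leading term divides it; move 1923/98x_2 to the remainder.
  leading term 1: no divisor's leading term divides it; move -170/49 to the remainder.
  remainder -170/7x_1 + 15/14x_2^2 + 1923/98x_2 - 170/49 ≠ 0; add h_5 = -170/7x_1 + 15/14x_2^2 + 1923/98x_2 - 170/49 to the basis.

S(f_1,f_3): lcm = x_1x_2. S = 11/70x_2 - 11/14.
  leading term x_2: no divisor's leading term divides it; move 11/70x_2 to the remainder.
  leading term 1: no divisor's leading term divides it; move -11/14 to the remainder.
  remainder 11/70x_2 - 11/14 ≠ 0; add h_6 = 11/70x_2 - 11/14 to the basis.

S(f_1,f_4): lcm = x_1x_2. S = -3/7x_1 - 9/7x_2 + 60/7.
  leading term x_1: subtract (3/170)·h_5 from -3/7x_1 - 9/7x_2 + 60/7 → -9/476x_2^2 - 27189/16660x_2 + 423/49
  leading term x_2^2: subtract (-45/374x_2)·h_6 from -9/476x_2^2 - 27189/16660x_2 + 423/49 → -423/245x_2 + 423/49
  leading term x_2: subtract (-846/77)·h_6 from -423/245x_2 + 423/49 → 0
  remainder 0.

S(f_2,f_3): lcm = x_1^2x_2. S = 2/3x_1x_2^2 + 3/10x_1x_2 + 47/2x_1 - 7/6x_2^2 - 215/6x_2.
  leading term x_1x_2^2: subtract (2/21x_2)·f_1 from 2/3x_1x_2^2 + 3/10x_1x_2 + 47/2x_1 - 7/6x_2^2 - 215/6x_2 → 3/10x_1x_2 + 47/2x_1 - 15/14x_2^2 - 275/14x_2
  leading term x_1x_2: subtract (3/70)·f_1 from 3/10x_1x_2 + 47/2x_1 - 15/14x_2^2 - 275/14x_2 → 47/2x_1 - 15/14x_2^2 - 98/5x_2 + 51/7
  leading term x_1: subtract (-329/340)·h_5 from 47/2x_1 - 15/14x_2^2 - 98/5x_2 + 51/7 → -33/952x_2^2 - 583/952x_2 + 55/14
  leading term x_2^2: subtract (-15/68x_2)·h_6 from -33/952x_2^2 - 583/952x_2 + 55/14 → -11/14x_2 + 55/14
  leading term x_2: subtract (-5)·h_6 from -11/14x_2 + 55/14 → 0
  remainder 0.

S(f_2,f_4): lcm = x_1^2x_2. S = -3/7x_1^2 + 2/3x_1x_2^2 - 8/7x_1x_2 + 230/7x_1 - 7/6x_2^2 - 215/6x_2.
  leading term x_1^2: subtract (1/14)·f_2 from -3/7x_1^2 + 2/3x_1x_2^2 - 8/7x_1x_2 + 230/7x_1 - 7/6x_2^2 - 215/6x_2 → 2/3x_1x_2^2 - 6/7x_1x_2 + 230/7x_1 - 7/6x_2^2 - 109/3x_2 - 215/14
  leading term x_1x_2^2: subtract (2/21x_2)·f_1 from 2/3x_1x_2^2 - 6/7x_1x_2 + 230/7x_1 - 7/6x_2^2 - 109/3x_2 - 215/14 → -6/7x_1x_2 + 230/7x_1 - 15/14x_2^2 - 141/7x_2 - 215/14
  leading term x_1x_2: subtract (-6/49)·f_1 from -6/7x_1x_2 + 230/7x_1 - 15/14x_2^2 - 141/7x_2 - 215/14 → 230/7x_1 - 15/14x_2^2 - 993/49x_2 - 3545/98
  leading term x_1: subtract (-23/17)·h_5 from 230/7x_1 - 15/14x_2^2 - 993/49x_2 - 3545/98 → 45/119x_2^2 + 10467/1666x_2 - 4005/98
  leading term x_2^2: subtract (450/187x_2)·h_6 from 45/119x_2^2 + 10467/1666x_2 - 4005/98 → 801/98x_2 - 4005/98
  leading term x_2: subtract (4005/77)·h_6 from 801/98x_2 - 4005/98 → 0
  remainder 0.

S(f_3,f_4): lcm = x_1x_2. S = -3/7x_1 - 101/70x_2 + 131/14.
  leading term x_1: subtract (3/170)·h_5 from -3/7x_1 - 101/70x_2 + 131/14 → -9/476x_2^2 - 29807/16660x_2 + 923/98
  leading term x_2^2: subtract (-45/374x_2)·h_6 from -9/476x_2^2 - 29807/16660x_2 + 923/98 → -923/490x_2 + 923/98
  leading term x_2: subtract (-923/77)·h_6 from -923/490x_2 + 923/98 → 0
  remainder 0.

S(f_1,h_5): lcm = x_1x_2. S = 3/68x_2^3 + 1923/2380x_2^2 - 2/7x_2 - 170/7.
  leading term x_2^3: subtract (105/374x_2^2)·h_6 from 3/68x_2^3 + 1923/2380x_2^2 - 2/7x_2 - 170/7 → 36/35x_2^2 - 2/7x_2 - 170/7
  leading term x_2^2: subtract (72/11x_2)·h_6 from 36/35x_2^2 - 2/7x_2 - 170/7 → 34/7x_2 - 170/7
  leading term x_2: subtract (340/11)·h_6 from 34/7x_2 - 170/7 → 0
  remainder 0.

S(f_2,h_5): lcm = x_1^2. S = 3/68x_1x_2^2 + 10529/7140x_1x_2 - 1/7x_1 - 7/6x_2 - 215/6.
  leading term x_1x_2^2: subtract (3/476x_2)·f_1 from 3/68x_1x_2^2 + 10529/7140x_1x_2 - 1/7x_1 - 7/6x_2 - 215/6 → 10529/7140x_1x_2 - 1/7x_1 + 3/476x_2^2 - 2/21x_2 - 215/6
  leading term x_1x_2: subtract (10529/49980)·f_1 from 10529/7140x_1x_2 - 1/7x_1 + 3/476x_2^2 - 2/21x_2 - 215/6 → -1/7x_1 + 3/476x_2^2 + 1923/16660x_2 - 1/49
  leading term x_1: subtract (1/170)·h_5 from -1/7x_1 + 3/476x_2^2 + 1923/16660x_2 - 1/49 → 0
  remainder 0.

S(f_3,h_5): lcm = x_1x_2. S = 3/68x_2^3 + 1923/2380x_2^2 - 31/70x_2 - 47/2.
  leading term x_2^3: subtract (105/374x_2^2)·h_6 from 3/68x_2^3 + 1923/2380x_2^2 - 31/70x_2 - 47/2 → 36/35x_2^2 - 31/70x_2 - 47/2
  leading term x_2^2: subtract (72/11x_2)·h_6 from 36/35x_2^2 - 31/70x_2 - 47/2 → 47/10x_2 - 47/2
  leading term x_2: subtract (329/11)·h_6 from 47/10x_2 - 47/2 → 0
  remainder 0.

S(f_4,h_5): lcm = x_1x_2. S = 3/7x_1 + 3/68x_2^3 + 1923/2380x_2^2 + x_2 - 230/7.
  leading term x_1: subtract (-3/170)·h_5 from 3/7x_1 + 3/68x_2^3 + 1923/2380x_2^2 + x_2 - 230/7 → 3/68x_2^3 + 492/595x_2^2 + 22429/16660x_2 - 1613/49
  leading term x_2^3: subtract (105/374x_2^2)·h_6 from 3/68x_2^3 + 492/595x_2^2 + 22429/16660x_2 - 1613/49 → 2493/2380x_2^2 + 22429/16660x_2 - 1613/49
  leading term x_2^2: subtract (2493/374x_2)·h_6 from 2493/2380x_2^2 + 22429/16660x_2 - 1613/49 → 1613/245x_2 - 1613/49
  leading term x_2: subtract (3226/77)·h_6 from 1613/245x_2 - 1613/49 → 0
  remainder 0.

S(f_1,h_6): lcm = x_1x_2. S = 5x_1 - 1/7x_2 - 170/7.
  leading term x_1: subtract (-7/34)·h_5 from 5x_1 - 1/7x_2 - 170/7 → 15/68x_2^2 + 265/68x_2 - 25
  leading term x_2^2: subtract (525/374x_2)·h_6 from 15/68x_2^2 + 265/68x_2 - 25 → 5x_2 - 25
  leading term x_2: subtract (350/11)·h_6 from 5x_2 - 25 → 0
  remainder 0.

S(f_2,h_6): leading monomials are coprime, so the S-polynomial reduces to 0 (Buchberger's first criterion).
S(f_3,h_6): lcm = x_1x_2. S = 5x_1 - 3/10x_2 - 47/2.
  leading term x_1: subtract (-7/34)·h_5 from 5x_1 - 3/10x_2 - 47/2 → 15/68x_2^2 + 8901/2380x_2 - 339/14
  leading term x_2^2: subtract (525/374x_2)·h_6 from 15/68x_2^2 + 8901/2380x_2 - 339/14 → 339/70x_2 - 339/14
  leading term x_2: subtract (339/11)·h_6 from 339/70x_2 - 339/14 → 0
  remainder 0.

S(f_4,h_6): lcm = x_1x_2. S = 38/7x_1 + 8/7x_2 - 230/7.
  leading term x_1: subtract (-19/85)·h_5 from 38/7x_1 + 8/7x_2 - 230/7 → 57/238x_2^2 + 46057/8330x_2 - 1648/49
  leading term x_2^2: subtract (285/187x_2)·h_6 from 57/238x_2^2 + 46057/8330x_2 - 1648/49 → 1648/245x_2 - 1648/49
  leading term x_2: subtract (3296/77)·h_6 from 1648/245x_2 - 1648/49 → 0
  remainder 0.

S(h_5,h_6): leading monomials are coprime, so the S-polynomial reduces to 0 (Buchberger's first criterion).
Every S-polynomial of the final basis reduces to 0, so we have a Gröbner basis.
Inter-reduce: drop elements whose leading term is divisible by another's, tail-reduce, and make monic.
Reduced Gröbner basis: {x_1 - 5, x_2 - 5}.

The lex basis is triangular: the last element involves only x_2. Solving x_2 - 5 = 0 gives x_2 ∈ {5}; substituting each value into the earlier elements determines the remaining variables.
  x_2 = 5: the earlier basis element becomes x_1 - 5 = 0, giving x_1 = 5 — point (5, 5).

{(5, 5)}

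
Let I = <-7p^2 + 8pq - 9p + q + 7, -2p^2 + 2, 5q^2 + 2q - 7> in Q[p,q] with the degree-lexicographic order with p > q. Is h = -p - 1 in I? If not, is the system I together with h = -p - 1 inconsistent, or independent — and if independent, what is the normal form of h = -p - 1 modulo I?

First compute the reduced Gröbner basis of I by Buchberger's algorithm.
f_1 = -7p^2 + 8pq - 9p + q + 7, LT = p^2.
f_2 = -2p^2 + 2, LT = p^2.
f_3 = 5q^2 + 2q - 7, LT = q^2.

S(f_1,f_2): lcm = p^2. S = -8/7pq + 9/7p - 1/7q.
  leading term pq: no divisor's leading term divides it; move -8/7pq to the remainder.
  leading term p: no divisor's leading term divides it; move 9/7p to the remainder.
  leading term q: no divisor's leading term divides it; move -1/7q to the remainder.
  remainder -8/7pq + 9/7p - 1/7q ≠ 0; add k_4 = -8/7pq + 9/7p - 1/7q to the basis.

S(f_1,k_4): lcm = p^2q. S = -8/7pq^2 + 9/8p^2 + 65/56pq - 1/7q^2 - q.
  leading term pq^2: subtract (-8/35p)·f_3 from -8/7pq^2 + 9/8p^2 + 65/56pq - 1/7q^2 - q → 9/8p^2 + 453/280pq - 1/7q^2 - 8/5p - q
  leading term p^2: subtract (-9/56)·f_1 from 9/8p^2 + 453/280pq - 1/7q^2 - 8/5p - q → 813/280pq - 1/7q^2 - 853/280p - 47/56q + 9/8
  leading term pq: subtract (-813/320)·k_4 from 813/280pq - 1/7q^2 - 853/280p - 47/56q + 9/8 → -1/7q^2 + 493/2240p - 2693/2240q + 9/8
  leading term q^2: subtract (-1/35)·f_3 from -1/7q^2 + 493/2240p - 2693/2240q + 9/8 → 493/2240p - 513/448q + 37/40
  leading term p: no divisor's leading term divides it; move 493/2240p to the remainder.
  leading term q: no divisor's leading term divides it; move -513/448q to the remainder.
  leading term 1: no divisor's leading term divides it; move 37/40 to the remainder.
  remainder 493/2240p - 513/448q + 37/40 ≠ 0; add k_5 = 493/2240p - 513/448q + 37/40 to the basis.

S(f_2,k_4): lcm = p^2q. S = 9/8p^2 - 1/8pq - q.
  leading term p^2: subtract (-9/56)·f_1 from 9/8p^2 - 1/8pq - q → 65/56pq - 81/56p - 47/56q + 9/8
  leading term pq: subtract (-65/64)·k_4 from 65/56pq - 81/56p - 47/56q + 9/8 → -9/64p - 63/64q + 9/8
  leading term p: subtract (-315/493)·k_5 from -9/64p - 63/64q + 9/8 → -846/493q + 846/493
  leading term q: no divisor's leading term divides it; move -846/493q to the remainder.
  leading term 1: no divisor's leading term divides it; move 846/493 to the remainder.
  remainder -846/493q + 846/493 ≠ 0; add k_6 = -846/493q + 846/493 to the basis.

The other S-polynomials (S(f_1,f_3), S(f_2,f_3), S(f_3,k_4), S(f_1,k_5), S(f_2,k_5), S(f_3,k_5), S(k_4,k_5), S(f_1,k_6), S(f_2,k_6), S(f_3,k_6), S(k_4,k_6), S(k_5,k_6)) all reduce to 0 modulo the current basis, so we have a Gröbner basis.
Inter-reduce: drop elements whose leading term is divisible by another's, tail-reduce, and make monic.
Reduced Gröbner basis: {p - 1, q - 1}.
Label its elements g_1 = p - 1, g_2 = q - 1.

Reduce h = -p - 1 modulo G:
  leading term p: subtract (-1)·g_1 from -p - 1 → -2
  leading term 1: no divisor's leading term divides it; move -2 to the remainder.
  normal form = -2.
The normal form is nonzero, so h ∉ I. Since h minus its normal form lies in I, I + (h) = I + (r) where r = -2; decide whether this ideal is the whole ring.
Here r = -2 is a nonzero constant, hence a unit: 1 ∈ I + (h), the Gröbner basis of I + (h) is {1}, and the enlarged system has no common solution — adjoining h is inconsistent.

Adjoining -p - 1 makes the ideal the whole ring: the system is inconsistent.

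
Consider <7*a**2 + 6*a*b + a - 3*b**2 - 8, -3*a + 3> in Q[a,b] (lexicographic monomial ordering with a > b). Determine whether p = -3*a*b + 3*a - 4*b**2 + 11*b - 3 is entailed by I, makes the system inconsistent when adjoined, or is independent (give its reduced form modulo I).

-3*a*b + 3*a - 4*b**2 + 11*b - 3 lies in I (it reduces to 0).

First compute the reduced Gröbner basis of I by Buchberger's algorithm.
f_1 = 7*a**2 + 6*a*b + a - 3*b**2 - 8, LT = a**2.
f_2 = -3*a + 3, LT = a.

S(f_1,f_2): lcm = a**2. S = 6/7*a*b + 8/7*a - 3/7*b**2 - 8/7.
  reduce S modulo (f_1, f_2):
  remainder -3/7*b**2 + 6/7*b ≠ 0; add h_3 = -3/7*b**2 + 6/7*b to the basis.

The other S-polynomials (S(f_1,h_3), S(f_2,h_3)) all reduce to 0 modulo the current basis, so we have a Gröbner basis.
Inter-reduce: drop elements whose leading term is divisible by another's, tail-reduce, and make monic.
Reduced Gröbner basis: {a - 1, b**2 - 2*b}.
Label its elements g_1 = a - 1, g_2 = b**2 - 2*b.

Reduce p = -3*a*b + 3*a - 4*b**2 + 11*b - 3 modulo G:
  leading term a*b: subtract (-3*b)·g_1 from -3*a*b + 3*a - 4*b**2 + 11*b - 3 → 3*a - 4*b**2 + 8*b - 3
  leading term a: subtract (3)·g_1 from 3*a - 4*b**2 + 8*b - 3 → -4*b**2 + 8*b
  leading term b**2: subtract (-4)·g_2 from -4*b**2 + 8*b → 0
  normal form = 0.
Since the normal form is 0, p ∈ I.

The remainder on division by a Gröbner basis is unique — it is the normal form.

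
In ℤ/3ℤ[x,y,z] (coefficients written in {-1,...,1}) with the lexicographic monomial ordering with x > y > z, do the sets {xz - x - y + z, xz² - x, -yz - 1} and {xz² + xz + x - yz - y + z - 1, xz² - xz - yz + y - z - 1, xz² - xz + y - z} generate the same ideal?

Yes, the ideals are equal.

Since reduced Gröbner bases are canonical representatives of ideals under a given ordering, it suffices to compute and compare them.
Buchberger on the first generating set:
f_1 = xz - x - y + z, LT = xz.
f_2 = xz² - x, LT = xz².
f_3 = -yz - 1, LT = yz.

S(f_1,f_2): lcm = xz². S = -xz + x - yz + z².
  leading term xz: subtract (-1)·f_1 from -xz + x - yz + z² → -yz - y + z² + z
  leading term yz: subtract (1)·f_3 from -yz - y + z² + z → -y + z² + z + 1
  leading term y: no divisor's leading term divides it; move -y to the remainder.
  leading term z²: no divisor's leading term divides it; move z² to the remainder.
  leading term z: no divisor's leading term divides it; move z to the remainder.
  leading term 1: no divisor's leading term divides it; move 1 to the remainder.
  remainder -y + z² + z + 1 ≠ 0; add g_4 = -y + z² + z + 1 to the basis.

S(f_1,f_3): lcm = xyz. S = -xy - x - y² + yz.
  leading term xy: subtract (x)·g_4 from -xy - x - y² + yz → -xz² - xz + x - y² + yz
  leading term xz²: subtract (-z)·f_1 from -xz² - xz + x - y² + yz → xz + x - y² + z²
  leading term xz: subtract (1)·f_1 from xz + x - y² + z² → -x - y² + y + z² - z
  leading term x: no divisor's leading term divides it; move -x to the remainder.
  leading term y²: subtract (y)·g_4 from -y² + y + z² - z → -yz² - yz + z² - z
  leading term yz²: subtract (z)·f_3 from -yz² - yz + z² - z → -yz + z²
  leading term yz: subtract (1)·f_3 from -yz + z² → z² + 1
  leading term z²: no divisor's leading term divides it; move z² to the remainder.
  leading term 1: no divisor's leading term divides it; move 1 to the remainder.
  remainder -x + z² + 1 ≠ 0; add g_5 = -x + z² + 1 to the basis.

S(f_3,g_4): lcm = yz. S = z³ + z² + z + 1.
  leading term z³: no divisor's leading term divides it; move z³ to the remainder.
  leading term z²: no divisor's leading term divides it; move z² to the remainder.
  leading term z: no divisor's leading term divides it; move z to the remainder.
  leading term 1: no divisor's leading term divides it; move 1 to the remainder.
  remainder z³ + z² + z + 1 ≠ 0; add g_6 = z³ + z² + z + 1 to the basis.

The other S-polynomials (S(f_2,f_3), S(f_1,g_4), S(f_2,g_4), S(f_1,g_5), S(f_2,g_5), S(f_3,g_5), S(g_4,g_5), S(f_1,g_6), S(f_2,g_6), S(f_3,g_6), S(g_4,g_6), S(g_5,g_6)) all reduce to 0 modulo the current basis, so we have a Gröbner basis.
Inter-reduce: drop elements whose leading term is divisible by another's, tail-reduce, and make monic.
Reduced Gröbner basis: {x - z² - 1, y - z² - z - 1, z³ + z² + z + 1}.

Buchberger on the second generating set:
h_1 = xz² + xz + x - yz - y + z - 1, LT = xz².
h_2 = xz² - xz - yz + y - z - 1, LT = xz².
h_3 = xz² - xz + y - z, LT = xz².

S(h_1,h_2): lcm = xz². S = -xz + x + y - z.
  leading term xz: no divisor's leading term divides it; move -xz to the remainder.
  leading term x: no divisor's leading term divides it; move x to the remainder.
  leading term y: no divisor's leading term divides it; move y to the remainder.
  leading term z: no divisor's leading term divides it; move -z to the remainder.
  remainder -xz + x + y - z ≠ 0; add k_4 = -xz + x + y - z to the basis.

S(h_1,h_3): lcm = xz². S = -xz + x - yz + y - z - 1.
  leading term xz: subtract (1)·k_4 from -xz + x - yz + y - z - 1 → -yz - 1
  leading term yz: no divisor's leading term divides it; move -yz to the remainder.
  leading term 1: no divisor's leading term divides it; move -1 to the remainder.
  remainder -yz - 1 ≠ 0; add k_5 = -yz - 1 to the basis.

S(h_1,k_4): lcm = xz². S = -xz + x - y - z² + z - 1.
  leading term xz: subtract (1)·k_4 from -xz + x - y - z² + z - 1 → y - z² - z - 1
  leading term y: no divisor's leading term divides it; move y to the remainder.
  leading term z²: no divisor's leading term divides it; move -z² to the remainder.
  leading term z: no divisor's leading term divides it; move -z to the remainder.
  leading term 1: no divisor's leading term divides it; move -1 to the remainder.
  remainder y - z² - z - 1 ≠ 0; add k_6 = y - z² - z - 1 to the basis.

S(h_1,k_5): lcm = xyz². S = xyz + xy - xz - y²z - y² + yz - y.
  leading term xyz: subtract (-y)·k_4 from xyz + xy - xz - y²z - y² + yz - y → -xy - xz - y²z - y
  leading term xy: subtract (-x)·k_6 from -xy - xz - y²z - y → -xz² + xz - x - y²z - y
  leading term xz²: subtract (-1)·h_1 from -xz² + xz - x - y²z - y → -xz - y²z - yz + y + z - 1
  leading term xz: subtract (1)·k_4 from -xz - y²z - yz + y + z - 1 → -x - y²z - yz - z - 1
  leading term x: no divisor's leading term divides it; move -x to the remainder.
  leading term y²z: subtract (y)·k_5 from -y²z - yz - z - 1 → -yz + y - z - 1
  leading term yz: subtract (1)·k_5 from -yz + y - z - 1 → y - z
  leading term y: subtract (1)·k_6 from y - z → z² + 1
  leading term z²: no divisor's leading term divides it; move z² to the remainder.
  leading term 1: no divisor's leading term divides it; move 1 to the remainder.
  remainder -x + z² + 1 ≠ 0; add k_7 = -x + z² + 1 to the basis.

S(k_5,k_6): lcm = yz. S = z³ + z² + z + 1.
  leading term z³: no divisor's leading term divides it; move z³ to the remainder.
  leading term z²: no divisor's leading term divides it; move z² to the remainder.
  leading term z: no divisor's leading term divides it; move z to the remainder.
  leading term 1: no divisor's leading term divides it; move 1 to the remainder.
  remainder z³ + z² + z + 1 ≠ 0; add k_8 = z³ + z² + z + 1 to the basis.

The other S-polynomials (S(h_2,h_3), S(h_2,k_4), S(h_3,k_4), S(h_2,k_5), S(h_3,k_5), S(k_4,k_5), S(h_1,k_6), S(h_2,k_6), S(h_3,k_6), S(k_4,k_6), S(h_1,k_7), S(h_2,k_7), S(h_3,k_7), S(k_4,k_7), S(k_5,k_7), S(k_6,k_7), S(h_1,k_8), S(h_2,k_8), S(h_3,k_8), S(k_4,k_8), S(k_5,k_8), S(k_6,k_8), S(k_7,k_8)) all reduce to 0 modulo the current basis, so we have a Gröbner basis.
Inter-reduce: drop elements whose leading term is divisible by another's, tail-reduce, and make monic.
Reduced Gröbner basis: {x - z² - 1, y - z² - z - 1, z³ + z² + z + 1}.

These coincide, so the ideals are equal.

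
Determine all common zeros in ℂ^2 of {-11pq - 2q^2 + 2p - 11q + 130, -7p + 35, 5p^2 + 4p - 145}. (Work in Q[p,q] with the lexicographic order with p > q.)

Compute a lex Gröbner basis by Buchberger's algorithm.
f_1 = -11pq + 2p - 2q^2 - 11q + 130, LT = pq.
f_2 = -7p + 35, LT = p.
f_3 = 5p^2 + 4p - 145, LT = p^2.

S(f_1,f_2): lcm = pq. S = -2/11p + 2/11q^2 + 6q - 130/11.
  leading term p: subtract (2/77)·f_2 from -2/11p + 2/11q^2 + 6q - 130/11 → 2/11q^2 + 6q - 140/11
  leading term q^2: no divisor's leading term divides it; move 2/11q^2 to the remainder.
  leading term q: no divisor's leading term divides it; move 6q to the remainder.
  leading term 1: no divisor's leading term divides it; move -140/11 to the remainder.
  remainder 2/11q^2 + 6q - 140/11 ≠ 0; add h_4 = 2/11q^2 + 6q - 140/11 to the basis.

The other S-polynomials (S(f_1,f_3), S(f_2,f_3), S(f_1,h_4), S(f_2,h_4), S(f_3,h_4)) all reduce to 0 modulo the current basis, so we have a Gröbner basis.
Inter-reduce: drop elements whose leading term is divisible by another's, tail-reduce, and make monic.
Reduced Gröbner basis: {p - 5, q^2 + 33q - 70}.

Since the basis is lex-ordered, q^2 + 33q - 70 is univariate in q. Its roots are {-35, 2}. Back-substituting each root into the other basis elements fixes the other coordinates.
  q = -35: the earlier basis element becomes p - 5 = 0, giving p = 5 — point (5, -35).
  q = 2: the earlier basis element becomes p - 5 = 0, giving p = 5 — point (5, 2).
Check: every point annihilates each of the original generators.
This is the nonlinear analogue of row-reducing a linear system.

{(5, -35), (5, 2)}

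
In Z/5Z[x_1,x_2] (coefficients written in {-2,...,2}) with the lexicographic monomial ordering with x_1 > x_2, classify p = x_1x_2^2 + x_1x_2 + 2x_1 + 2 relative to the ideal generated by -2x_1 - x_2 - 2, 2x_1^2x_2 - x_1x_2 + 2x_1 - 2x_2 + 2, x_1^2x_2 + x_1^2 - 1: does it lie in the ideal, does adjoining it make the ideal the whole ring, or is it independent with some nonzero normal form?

First compute the reduced Gröbner basis of I by Buchberger's algorithm.
f_1 = -2x_1 - x_2 - 2, LT = x_1.
f_2 = 2x_1^2x_2 - x_1x_2 + 2x_1 - 2x_2 + 2, LT = x_1^2x_2.
f_3 = x_1^2x_2 + x_1^2 - 1, LT = x_1^2x_2.

S(f_1,f_2): lcm = x_1^2x_2. S = -2x_1x_2^2 - x_1x_2 - x_1 + x_2 - 1.
  leading term x_1x_2^2: subtract (x_2^2)·f_1 from -2x_1x_2^2 - x_1x_2 - x_1 + x_2 - 1 → -x_1x_2 - x_1 + x_2^3 + 2x_2^2 + x_2 - 1
  leading term x_1x_2: subtract (-2x_2)·f_1 from -x_1x_2 - x_1 + x_2^3 + 2x_2^2 + x_2 - 1 → -x_1 + x_2^3 + 2x_2 - 1
  leading term x_1: subtract (-2)·f_1 from -x_1 + x_2^3 + 2x_2 - 1 → x_2^3
  leading term x_2^3: no divisor's leading term divides it; move x_2^3 to the remainder.
  remainder x_2^3 ≠ 0; add h_4 = x_2^3 to the basis.

S(f_1,f_3): lcm = x_1^2x_2. S = -x_1^2 - 2x_1x_2^2 + x_1x_2 + 1.
  leading term x_1^2: subtract (-2x_1)·f_1 from -x_1^2 - 2x_1x_2^2 + x_1x_2 + 1 → -2x_1x_2^2 - x_1x_2 + x_1 + 1
  leading term x_1x_2^2: subtract (x_2^2)·f_1 from -2x_1x_2^2 - x_1x_2 + x_1 + 1 → -x_1x_2 + x_1 + x_2^3 + 2x_2^2 + 1
  leading term x_1x_2: subtract (-2x_2)·f_1 from -x_1x_2 + x_1 + x_2^3 + 2x_2^2 + 1 → x_1 + x_2^3 + x_2 + 1
  leading term x_1: subtract (2)·f_1 from x_1 + x_2^3 + x_2 + 1 → x_2^3 - 2x_2
  leading term x_2^3: subtract (1)·h_4 from x_2^3 - 2x_2 → -2x_2
  leading term x_2: no divisor's leading term divides it; move -2x_2 to the remainder.
  remainder -2x_2 ≠ 0; add h_5 = -2x_2 to the basis.

S(f_2,f_3): lcm = x_1^2x_2. S = -x_1^2 + 2x_1x_2 + x_1 - x_2 + 2.
  leading term x_1^2: subtract (-2x_1)·f_1 from -x_1^2 + 2x_1x_2 + x_1 - x_2 + 2 → 2x_1 - x_2 + 2
  leading term x_1: subtract (-1)·f_1 from 2x_1 - x_2 + 2 → -2x_2
  leading term x_2: subtract (1)·h_5 from -2x_2 → 0
  remainder 0.

S(f_1,h_4): leading monomials are coprime, so the S-polynomial reduces to 0 (Buchberger's first criterion).
S(f_2,h_4): lcm = x_1^2x_2^3. S = 2x_1x_2^3 + x_1x_2^2 - x_2^3 + x_2^2.
  leading term x_1x_2^3: subtract (-x_2^3)·f_1 from 2x_1x_2^3 + x_1x_2^2 - x_2^3 + x_2^2 → x_1x_2^2 - x_2^4 + 2x_2^3 + x_2^2
  leading term x_1x_2^2: subtract (2x_2^2)·f_1 from x_1x_2^2 - x_2^4 + 2x_2^3 + x_2^2 → -x_2^4 - x_2^3
  leading term x_2^4: subtract (-x_2)·h_4 from -x_2^4 - x_2^3 → -x_2^3
  leading term x_2^3: subtract (-1)·h_4 from -x_2^3 → 0
  remainder 0.

S(f_3,h_4): lcm = x_1^2x_2^3. S = x_1^2x_2^2 - x_2^2.
  leading term x_1^2x_2^2: subtract (2x_1x_2^2)·f_1 from x_1^2x_2^2 - x_2^2 → 2x_1x_2^3 - x_1x_2^2 - x_2^2
  leading term x_1x_2^3: subtract (-x_2^3)·f_1 from 2x_1x_2^3 - x_1x_2^2 - x_2^2 → -x_1x_2^2 - x_2^4 - 2x_2^3 - x_2^2
  leading term x_1x_2^2: subtract (-2x_2^2)·f_1 from -x_1x_2^2 - x_2^4 - 2x_2^3 - x_2^2 → -x_2^4 + x_2^3
  leading term x_2^4: subtract (-x_2)·h_4 from -x_2^4 + x_2^3 → x_2^3
  leading term x_2^3: subtract (1)·h_4 from x_2^3 → 0
  remainder 0.

S(f_1,h_5): leading monomials are coprime, so the S-polynomial reduces to 0 (Buchberger's first criterion).
S(f_2,h_5): lcm = x_1^2x_2. S = 2x_1x_2 + x_1 - x_2 + 1.
  leading term x_1x_2: subtract (-x_2)·f_1 from 2x_1x_2 + x_1 - x_2 + 1 → x_1 - x_2^2 + 2x_2 + 1
  leading term x_1: subtract (2)·f_1 from x_1 - x_2^2 + 2x_2 + 1 → -x_2^2 - x_2
  leading term x_2^2: subtract (-2x_2)·h_5 from -x_2^2 - x_2 → -x_2
  leading term x_2: subtract (-2)·h_5 from -x_2 → 0
  remainder 0.

S(f_3,h_5): lcm = x_1^2x_2. S = x_1^2 - 1.
  leading term x_1^2: subtract (2x_1)·f_1 from x_1^2 - 1 → 2x_1x_2 - x_1 - 1
  leading term x_1x_2: subtract (-x_2)·f_1 from 2x_1x_2 - x_1 - 1 → -x_1 - x_2^2 - 2x_2 - 1
  leading term x_1: subtract (-2)·f_1 from -x_1 - x_2^2 - 2x_2 - 1 → -x_2^2 + x_2
  leading term x_2^2: subtract (-2x_2)·h_5 from -x_2^2 + x_2 → x_2
  leading term x_2: subtract (2)·h_5 from x_2 → 0
  remainder 0.

S(h_4,h_5): lcm = x_2^3. S = 0.
  remainder 0.

Every S-polynomial of the final basis reduces to 0, so we have a Gröbner basis.
Inter-reduce: drop elements whose leading term is divisible by another's, tail-reduce, and make monic.
Reduced Gröbner basis: {x_1 + 1, x_2}.
Label its elements g_1 = x_1 + 1, g_2 = x_2.

Reduce p = x_1x_2^2 + x_1x_2 + 2x_1 + 2 modulo G:
  leading term x_1x_2^2: subtract (x_2^2)·g_1 from x_1x_2^2 + x_1x_2 + 2x_1 + 2 → x_1x_2 + 2x_1 - x_2^2 + 2
  leading term x_1x_2: subtract (x_2)·g_1 from x_1x_2 + 2x_1 - x_2^2 + 2 → 2x_1 - x_2^2 - x_2 + 2
  leading term x_1: subtract (2)·g_1 from 2x_1 - x_2^2 - x_2 + 2 → -x_2^2 - x_2
  leading term x_2^2: subtract (-x_2)·g_2 from -x_2^2 - x_2 → -x_2
  leading term x_2: subtract (-1)·g_2 from -x_2 → 0
  normal form = 0.
Since the normal form is 0, p ∈ I.

x_1x_2^2 + x_1x_2 + 2x_1 + 2 lies in I (it reduces to 0).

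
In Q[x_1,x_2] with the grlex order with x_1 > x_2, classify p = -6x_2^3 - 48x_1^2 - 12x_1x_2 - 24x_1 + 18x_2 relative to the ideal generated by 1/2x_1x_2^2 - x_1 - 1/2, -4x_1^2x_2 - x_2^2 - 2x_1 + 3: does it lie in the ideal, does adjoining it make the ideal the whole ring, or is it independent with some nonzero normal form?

-6x_2^3 - 48x_1^2 - 12x_1x_2 - 24x_1 + 18x_2 lies in I (it reduces to 0).

First compute the reduced Gröbner basis of I by Buchberger's algorithm.
f_1 = 1/2x_1x_2^2 - x_1 - 1/2, LT = x_1x_2^2.
f_2 = -4x_1^2x_2 - x_2^2 - 2x_1 + 3, LT = x_1^2x_2.

S(f_1,f_2): lcm = x_1^2x_2^2. S = -1/4x_2^3 - 2x_1^2 - 1/2x_1x_2 - x_1 + 3/4x_2.
  leading term x_2^3: no divisor's leading term divides it; move -1/4x_2^3 to the remainder.
  leading term x_1^2: no divisor's leading term divides it; move -2x_1^2 to the remainder.
  leading term x_1x_2: no divisor's leading term divides it; move -1/2x_1x_2 to the remainder.
  leading term x_1: no divisor's leading term divides it; move -x_1 to the remainder.
  leading term x_2: no divisor's leading term divides it; move 3/4x_2 to the remainder.
  remainder -1/4x_2^3 - 2x_1^2 - 1/2x_1x_2 - x_1 + 3/4x_2 ≠ 0; add h_3 = -1/4x_2^3 - 2x_1^2 - 1/2x_1x_2 - x_1 + 3/4x_2 to the basis.

S(f_1,h_3): lcm = x_1x_2^3. S = -8x_1^3 - 2x_1^2x_2 - 4x_1^2 + x_1x_2 - x_2.
  leading term x_1^3: no divisor's leading term divides it; move -8x_1^3 to the remainder.
  leading term x_1^2x_2: subtract (1/2)·f_2 from -2x_1^2x_2 - 4x_1^2 + x_1x_2 - x_2 → -4x_1^2 + x_1x_2 + 1/2x_2^2 + x_1 - x_2 - 3/2
  leading term x_1^2: no divisor's leading term divides it; move -4x_1^2 to the remainder.
  leading term x_1x_2: no divisor's leading term divides it; move x_1x_2 to the remainder.
  leading term x_2^2: no divisor's leading term divides it; move 1/2x_2^2 to the remainder.
  leading term x_1: no divisor's leading term divides it; move x_1 to the remainder.
  leading term x_2: no divisor's leading term divides it; move -x_2 to the remainder.
  leading term 1: no divisor's leading term divides it; move -3/2 to the remainder.
  remainder -8x_1^3 - 4x_1^2 + x_1x_2 + 1/2x_2^2 + x_1 - x_2 - 3/2 ≠ 0; add h_4 = -8x_1^3 - 4x_1^2 + x_1x_2 + 1/2x_2^2 + x_1 - x_2 - 3/2 to the basis.

The other S-polynomials (S(f_2,h_3), S(f_1,h_4), S(f_2,h_4), S(h_3,h_4)) all reduce to 0 modulo the current basis, so we have a Gröbner basis.
Inter-reduce: drop elements whose leading term is divisible by another's, tail-reduce, and make monic.
Reduced Gröbner basis: {x_1^3 + 1/2x_1^2 - 1/8x_1x_2 - 1/16x_2^2 - 1/8x_1 + 1/8x_2 + 3/16, x_1^2x_2 + 1/4x_2^2 + 1/2x_1 - 3/4, x_1x_2^2 - 2x_1 - 1, x_2^3 + 8x_1^2 + 2x_1x_2 + 4x_1 - 3x_2}.
Label its elements g_1 = x_1^3 + 1/2x_1^2 - 1/8x_1x_2 - 1/16x_2^2 - 1/8x_1 + 1/8x_2 + 3/16, g_2 = x_1^2x_2 + 1/4x_2^2 + 1/2x_1 - 3/4, g_3 = x_1x_2^2 - 2x_1 - 1, g_4 = x_2^3 + 8x_1^2 + 2x_1x_2 + 4x_1 - 3x_2.

Reduce p = -6x_2^3 - 48x_1^2 - 12x_1x_2 - 24x_1 + 18x_2 modulo G:
  leading term x_2^3: subtract (-6)·g_4 from -6x_2^3 - 48x_1^2 - 12x_1x_2 - 24x_1 + 18x_2 → 0
  normal form = 0.
Since the normal form is 0, p ∈ I.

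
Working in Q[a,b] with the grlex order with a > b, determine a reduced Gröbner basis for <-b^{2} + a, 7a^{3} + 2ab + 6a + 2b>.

f_1 = -b^{2} + a, LT = b^{2}.
f_2 = 7a^{3} + 2ab + 6a + 2b, LT = a^{3}.

The S-polynomials (S(f_1,f_2)) all reduce to 0 modulo the current basis, so we have a Gröbner basis.

G = {a^{3} + \tfrac{2}{7}ab + \tfrac{6}{7}a + \tfrac{2}{7}b, b^{2} - a}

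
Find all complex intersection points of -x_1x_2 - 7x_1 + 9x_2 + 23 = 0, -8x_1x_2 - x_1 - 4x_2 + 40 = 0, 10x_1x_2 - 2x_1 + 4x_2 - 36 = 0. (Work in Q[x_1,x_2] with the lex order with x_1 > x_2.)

{(4, 1)}

Compute a lex Gröbner basis by Buchberger's algorithm.
f_1 = -x_1x_2 - 7x_1 + 9x_2 + 23, LT = x_1x_2.
f_2 = -8x_1x_2 - x_1 - 4x_2 + 40, LT = x_1x_2.
f_3 = 10x_1x_2 - 2x_1 + 4x_2 - 36, LT = x_1x_2.

S(f_1,f_2): lcm = x_1x_2. S = \tfrac{55}{8}x_1 - \tfrac{19}{2}x_2 - 18.
  reduce S modulo (f_1, f_2, f_3):
  remainder \tfrac{55}{8}x_1 - \tfrac{19}{2}x_2 - 18 ≠ 0; add h_4 = \tfrac{55}{8}x_1 - \tfrac{19}{2}x_2 - 18 to the basis.

S(f_1,f_3): lcm = x_1x_2. S = \tfrac{36}{5}x_1 - \tfrac{47}{5}x_2 - \tfrac{97}{5}.
  reduce S modulo (f_1, f_2, f_3, h_4):
  remainder \tfrac{151}{275}x_2 - \tfrac{151}{275} ≠ 0; add h_5 = \tfrac{151}{275}x_2 - \tfrac{151}{275} to the basis.

The other S-polynomials (S(f_2,f_3), S(f_1,h_4), S(f_2,h_4), S(f_3,h_4), S(f_1,h_5), S(f_2,h_5), S(f_3,h_5), S(h_4,h_5)) all reduce to 0 modulo the current basis, so we have a Gröbner basis.
Inter-reduce: drop elements whose leading term is divisible by another's, tail-reduce, and make monic.
Reduced Gröbner basis: {x_1 - 4, x_2 - 1}.

The lex basis is triangular: the last element involves only x_2. Solving x_2 - 1 = 0 gives x_2 ∈ {1}; substituting each value into the earlier elements determines the remaining variables.
  x_2 = 1: the earlier basis element becomes x_1 - 4 = 0, giving x_1 = 4 — point (4, 1).
Zero-dimensionality of the ideal guarantees finitely many solutions over ℂ.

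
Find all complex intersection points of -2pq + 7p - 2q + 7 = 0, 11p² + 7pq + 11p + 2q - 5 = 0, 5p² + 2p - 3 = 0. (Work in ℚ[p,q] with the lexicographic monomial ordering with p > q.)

Compute a lex Gröbner basis by Buchberger's algorithm.
f_1 = -2pq + 7p - 2q + 7, LT = pq.
f_2 = 11p² + 7pq + 11p + 2q - 5, LT = p².
f_3 = 5p² + 2p - 3, LT = p².

S(f_1,f_2): lcm = p²q. S = -7/2p² - 7/11pq² - 7/2p - 2/11q² + 5/11q.
  leading term p²: subtract (-7/22)·f_2 from -7/2p² - 7/11pq² - 7/2p - 2/11q² + 5/11q → -7/11pq² + 49/22pq - 2/11q² + 12/11q - 35/22
  leading term pq²: subtract (7/22q)·f_1 from -7/11pq² + 49/22pq - 2/11q² + 12/11q - 35/22 → 5/11q² - 25/22q - 35/22
  leading term q²: no divisor's leading term divides it; move 5/11q² to the remainder.
  leading term q: no divisor's leading term divides it; move -25/22q to the remainder.
  leading term 1: no divisor's leading term divides it; move -35/22 to the remainder.
  remainder 5/11q² - 25/22q - 35/22 ≠ 0; add h_4 = 5/11q² - 25/22q - 35/22 to the basis.

S(f_1,f_3): lcm = p²q. S = -7/2p² + ⅗pq - 7/2p + ⅗q.
  leading term p²: subtract (-7/22)·f_2 from -7/2p² + ⅗pq - 7/2p + ⅗q → 311/110pq + 68/55q - 35/22
  leading term pq: subtract (-311/220)·f_1 from 311/110pq + 68/55q - 35/22 → 2177/220p - 35/22q + 1827/220
  leading term p: no divisor's leading term divides it; move 2177/220p to the remainder.
  leading term q: no divisor's leading term divides it; move -35/22q to the remainder.
  leading term 1: no divisor's leading term divides it; move 1827/220 to the remainder.
  remainder 2177/220p - 35/22q + 1827/220 ≠ 0; add h_5 = 2177/220p - 35/22q + 1827/220 to the basis.

S(f_2,f_3): lcm = p². S = 7/11pq + ⅗p + 2/11q + 8/55.
  leading term pq: subtract (-7/22)·f_1 from 7/11pq + ⅗p + 2/11q + 8/55 → 311/110p - 5/11q + 261/110
  leading term p: subtract (2/7)·h_5 from 311/110p - 5/11q + 261/110 → 0
  remainder 0.

S(f_1,h_4): lcm = pq². S = -pq + 7/2p + q² - 7/2q.
  leading term pq: subtract (½)·f_1 from -pq + 7/2p + q² - 7/2q → q² - 5/2q - 7/2
  leading term q²: subtract (11/5)·h_4 from q² - 5/2q - 7/2 → 0
  remainder 0.

S(f_2,h_4): leading monomials are coprime, so the S-polynomial reduces to 0 (Buchberger's first criterion).
S(f_3,h_4): leading monomials are coprime, so the S-polynomial reduces to 0 (Buchberger's first criterion).
S(f_1,h_5): lcm = pq. S = -7/2p + 50/311q² + 50/311q - 7/2.
  leading term p: subtract (-110/311)·h_5 from -7/2p + 50/311q² + 50/311q - 7/2 → 50/311q² - 125/311q - 175/311
  leading term q²: subtract (110/311)·h_4 from 50/311q² - 125/311q - 175/311 → 0
  remainder 0.

S(f_2,h_5): lcm = p². S = 2727/3421pq + 50/311p + 2/11q - 5/11.
  leading term pq: subtract (-2727/6842)·f_1 from 2727/3421pq + 50/311p + 2/11q - 5/11 → 20189/6842p - 2105/3421q + 15979/6842
  leading term p: subtract (201890/677047)·h_5 from 20189/6842p - 2105/3421q + 15979/6842 → -13630/96721q - 13630/96721
  leading term q: no divisor's leading term divides it; move -13630/96721q to the remainder.
  leading term 1: no divisor's leading term divides it; move -13630/96721 to the remainder.
  remainder -13630/96721q - 13630/96721 ≠ 0; add h_6 = -13630/96721q - 13630/96721 to the basis.

S(f_3,h_5): lcm = p². S = 50/311pq - 683/1555p - ⅗.
  leading term pq: subtract (-25/311)·f_1 from 50/311pq - 683/1555p - ⅗ → 192/1555p - 50/311q - 58/1555
  leading term p: subtract (8448/677047)·h_5 from 192/1555p - 50/311q - 58/1555 → -13630/96721q - 13630/96721
  leading term q: subtract (1)·h_6 from -13630/96721q - 13630/96721 → 0
  remainder 0.

S(h_4,h_5): leading monomials are coprime, so the S-polynomial reduces to 0 (Buchberger's first criterion).
S(f_1,h_6): lcm = pq. S = -9/2p + q - 7/2.
  leading term p: subtract (-990/2177)·h_5 from -9/2p + q - 7/2 → 86/311q + 86/311
  leading term q: subtract (-13373/6815)·h_6 from 86/311q + 86/311 → 0
  remainder 0.

S(f_2,h_6): leading monomials are coprime, so the S-polynomial reduces to 0 (Buchberger's first criterion).
S(f_3,h_6): leading monomials are coprime, so the S-polynomial reduces to 0 (Buchberger's first criterion).
S(h_4,h_6): lcm = q². S = -7/2q - 7/2.
  leading term q: subtract (677047/27260)·h_6 from -7/2q - 7/2 → 0
  remainder 0.

S(h_5,h_6): leading monomials are coprime, so the S-polynomial reduces to 0 (Buchberger's first criterion).
Every S-polynomial of the final basis reduces to 0, so we have a Gröbner basis.
Inter-reduce: drop elements whose leading term is divisible by another's, tail-reduce, and make monic.
Reduced Gröbner basis: {p + 1, q + 1}.

Since the basis is lex-ordered, q + 1 is univariate in q. Its roots are {-1}. Back-substituting each root into the other basis elements fixes the other coordinates.
  q = -1: the earlier basis element becomes p + 1 = 0, giving p = -1 — point (-1, -1).
Check: every point annihilates each of the original generators.

{(-1, -1)}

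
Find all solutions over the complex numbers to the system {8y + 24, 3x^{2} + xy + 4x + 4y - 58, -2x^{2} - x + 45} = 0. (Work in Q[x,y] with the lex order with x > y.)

Compute a lex Gröbner basis by Buchberger's algorithm.
f_1 = 8y + 24, LT = y.
f_2 = 3x^{2} + xy + 4x + 4y - 58, LT = x^{2}.
f_3 = -2x^{2} - x + 45, LT = x^{2}.

S(f_2,f_3): lcm = x^{2}. S = \tfrac{1}{3}xy + \tfrac{5}{6}x + \tfrac{4}{3}y + \tfrac{19}{6}.
  reduce S modulo (f_1, f_2, f_3):
  remainder -\tfrac{1}{6}x - \tfrac{5}{6} ≠ 0; add h_4 = -\tfrac{1}{6}x - \tfrac{5}{6} to the basis.

The other S-polynomials (S(f_1,f_2), S(f_1,f_3), S(f_1,h_4), S(f_2,h_4), S(f_3,h_4)) all reduce to 0 modulo the current basis, so we have a Gröbner basis.
Inter-reduce: drop elements whose leading term is divisible by another's, tail-reduce, and make monic.
Reduced Gröbner basis: {x + 5, y + 3}.

From the last basis element, y + 3 = 0, so y takes values in {-3}. Each choice, substituted upward through the basis, yields the corresponding point(s) of the solution set.
  y = -3: the earlier basis element becomes x + 5 = 0, giving x = -5 — point (-5, -3).
Zero-dimensionality of the ideal guarantees finitely many solutions over ℂ.

{(-5, -3)}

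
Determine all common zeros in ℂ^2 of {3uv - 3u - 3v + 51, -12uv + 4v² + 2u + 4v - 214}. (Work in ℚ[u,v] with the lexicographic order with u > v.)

Compute a lex Gröbner basis by Buchberger's algorithm.
f_1 = 3uv - 3u - 3v + 51, LT = uv.
f_2 = -12uv + 2u + 4v² + 4v - 214, LT = uv.

S(f_1,f_2): lcm = uv. S = -⅚u + ⅓v² - ⅔v - ⅚.
  reduce S modulo (f_1, f_2):
  remainder -⅚u + ⅓v² - ⅔v - ⅚ ≠ 0; add h_3 = -⅚u + ⅓v² - ⅔v - ⅚ to the basis.

S(f_1,h_3): lcm = uv. S = -u + ⅖v³ - ⅘v² - 2v + 17.
  reduce S modulo (f_1, f_2, h_3):
  remainder ⅖v³ - 6/5v² - 6/5v + 18 ≠ 0; add h_4 = ⅖v³ - 6/5v² - 6/5v + 18 to the basis.

The other S-polynomials (S(f_2,h_3), S(f_1,h_4), S(f_2,h_4), S(h_3,h_4)) all reduce to 0 modulo the current basis, so we have a Gröbner basis.
Inter-reduce: drop elements whose leading term is divisible by another's, tail-reduce, and make monic.
Reduced Gröbner basis: {u - ⅖v² + ⅘v + 1, v³ - 3v² - 3v + 45}.

From the last basis element, v³ - 3v² - 3v + 45 = 0, so v takes values in {-3, 3 + sqrt(6)*I, 3 - sqrt(6)*I}. Each choice, substituted upward through the basis, yields the corresponding point(s) of the solution set.
  v = -3: the earlier basis element becomes u - 5 = 0, giving u = 5 — point (5, -3).
  v = 3 + sqrt(6)*I: the earlier basis element becomes u + 11/5 - 8*sqrt(6)*I/5 = 0, giving u = -11/5 + 8*sqrt(6)*I/5 — point (-11/5 + 8*sqrt(6)*I/5, 3 + sqrt(6)*I).
  v = 3 - sqrt(6)*I: the earlier basis element becomes u + 11/5 + 8*sqrt(6)*I/5 = 0, giving u = -11/5 - 8*sqrt(6)*I/5 — point (-11/5 - 8*sqrt(6)*I/5, 3 - sqrt(6)*I).

{(5, -3), (-11/5 + 8*sqrt(6)*I/5, 3 + sqrt(6)*I), (-11/5 - 8*sqrt(6)*I/5, 3 - sqrt(6)*I)}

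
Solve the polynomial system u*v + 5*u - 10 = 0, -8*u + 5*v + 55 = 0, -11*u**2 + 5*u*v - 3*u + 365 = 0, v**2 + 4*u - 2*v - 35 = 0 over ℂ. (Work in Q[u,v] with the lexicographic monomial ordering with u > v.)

Compute a lex Gröbner basis by Buchberger's algorithm.
f_1 = u*v + 5*u - 10, LT = u*v.
f_2 = -8*u + 5*v + 55, LT = u.
f_3 = -11*u**2 + 5*u*v - 3*u + 365, LT = u**2.
f_4 = 4*u + v**2 - 2*v - 35, LT = u.

S(f_1,f_2): lcm = u*v. S = 5*u + 5/8*v**2 + 55/8*v - 10.
  leading term u: subtract (-5/8)·f_2 from 5*u + 5/8*v**2 + 55/8*v - 10 → 5/8*v**2 + 10*v + 195/8
  leading term v**2: no divisor's leading term divides it; move 5/8*v**2 to the remainder.
  leading term v: no divisor's leading term divides it; move 10*v to the remainder.
  leading term 1: no divisor's leading term divides it; move 195/8 to the remainder.
  remainder 5/8*v**2 + 10*v + 195/8 ≠ 0; add h_5 = 5/8*v**2 + 10*v + 195/8 to the basis.

S(f_1,f_3): lcm = u**2*v. S = 5*u**2 + 5/11*u*v**2 - 3/11*u*v - 10*u + 365/11*v.
  leading term u**2: subtract (-5/8*u)·f_2 from 5*u**2 + 5/11*u*v**2 - 3/11*u*v - 10*u + 365/11*v → 5/11*u*v**2 + 251/88*u*v + 195/8*u + 365/11*v
  leading term u*v**2: subtract (5/11*v)·f_1 from 5/11*u*v**2 + 251/88*u*v + 195/8*u + 365/11*v → 51/88*u*v + 195/8*u + 415/11*v
  leading term u*v: subtract (51/88)·f_1 from 51/88*u*v + 195/8*u + 415/11*v → 945/44*u + 415/11*v + 255/44
  leading term u: subtract (-945/352)·f_2 from 945/44*u + 415/11*v + 255/44 → 18005/352*v + 54015/352
  leading term v: no divisor's leading term divides it; move 18005/352*v to the remainder.
  leading term 1: no divisor's leading term divides it; move 54015/352 to the remainder.
  remainder 18005/352*v + 54015/352 ≠ 0; add h_6 = 18005/352*v + 54015/352 to the basis.

The other S-polynomials (S(f_1,f_4), S(f_2,f_3), S(f_2,f_4), S(f_3,f_4), S(f_1,h_5), S(f_2,h_5), S(f_3,h_5), S(f_4,h_5), S(f_1,h_6), S(f_2,h_6), S(f_3,h_6), S(f_4,h_6), S(h_5,h_6)) all reduce to 0 modulo the current basis, so we have a Gröbner basis.
Inter-reduce: drop elements whose leading term is divisible by another's, tail-reduce, and make monic.
Reduced Gröbner basis: {u - 5, v + 3}.

The lex basis is triangular: the last element involves only v. Solving v + 3 = 0 gives v ∈ {-3}; substituting each value into the earlier elements determines the remaining variables.
  v = -3: the earlier basis element becomes u - 5 = 0, giving u = 5 — point (5, -3).
Each listed point satisfies every original equation (direct substitution).

{(5, -3)}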